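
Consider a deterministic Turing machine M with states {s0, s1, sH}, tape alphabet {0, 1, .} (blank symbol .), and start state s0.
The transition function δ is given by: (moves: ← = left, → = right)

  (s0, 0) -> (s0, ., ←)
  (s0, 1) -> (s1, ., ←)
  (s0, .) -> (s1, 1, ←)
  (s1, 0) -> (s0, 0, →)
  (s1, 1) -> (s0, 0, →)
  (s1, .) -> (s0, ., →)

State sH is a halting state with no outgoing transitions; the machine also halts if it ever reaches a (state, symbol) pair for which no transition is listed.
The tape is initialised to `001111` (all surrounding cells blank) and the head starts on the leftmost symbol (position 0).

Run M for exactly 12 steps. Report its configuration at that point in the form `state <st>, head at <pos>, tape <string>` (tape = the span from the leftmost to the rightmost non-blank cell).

s0 | ..[0]01111   read 0 → write ., move ←, go to s0
s0 | .[.].01111   read . → write 1, move ←, go to s1
s1 | [.]1.01111   read . → write ., move →, go to s0
s0 | .[1].01111   read 1 → write ., move ←, go to s1
s1 | [.]..01111   read . → write ., move →, go to s0
s0 | .[.].01111   read . → write 1, move ←, go to s1
s1 | [.]1.01111   read . → write ., move →, go to s0
s0 | .[1].01111   read 1 → write ., move ←, go to s1
s1 | [.]..01111   read . → write ., move →, go to s0
s0 | .[.].01111   read . → write 1, move ←, go to s1
s1 | [.]1.01111   read . → write ., move →, go to s0
s0 | .[1].01111   read 1 → write ., move ←, go to s1
s1 | [.]..01111
After 12 steps: state s1, head at -2, tape 01111.

state s1, head at -2, tape 01111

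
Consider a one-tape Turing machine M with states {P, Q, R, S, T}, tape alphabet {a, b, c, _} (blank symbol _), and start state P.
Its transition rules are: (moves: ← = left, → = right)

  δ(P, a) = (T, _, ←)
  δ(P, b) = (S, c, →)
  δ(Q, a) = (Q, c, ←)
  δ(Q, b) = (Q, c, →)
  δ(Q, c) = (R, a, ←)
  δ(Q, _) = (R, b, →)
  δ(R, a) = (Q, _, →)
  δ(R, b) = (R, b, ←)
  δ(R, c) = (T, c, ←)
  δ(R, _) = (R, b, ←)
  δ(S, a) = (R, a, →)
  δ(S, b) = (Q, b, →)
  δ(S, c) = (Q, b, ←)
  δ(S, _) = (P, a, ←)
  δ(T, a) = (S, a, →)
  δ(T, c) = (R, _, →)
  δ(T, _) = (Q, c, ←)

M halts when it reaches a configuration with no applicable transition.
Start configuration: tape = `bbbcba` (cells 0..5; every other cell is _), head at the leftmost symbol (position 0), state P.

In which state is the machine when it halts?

state=P head=0 tape=[b]bbcba   (P,b)→(S,c,→)
state=S head=1 tape=c[b]bcba   (S,b)→(Q,b,→)
state=Q head=2 tape=cb[b]cba   (Q,b)→(Q,c,→)
state=Q head=3 tape=cbc[c]ba   (Q,c)→(R,a,←)
state=R head=2 tape=cb[c]aba   (R,c)→(T,c,←)
state=T head=1 tape=c[b]caba
No transition is defined for (T, b); M halts in state T.

T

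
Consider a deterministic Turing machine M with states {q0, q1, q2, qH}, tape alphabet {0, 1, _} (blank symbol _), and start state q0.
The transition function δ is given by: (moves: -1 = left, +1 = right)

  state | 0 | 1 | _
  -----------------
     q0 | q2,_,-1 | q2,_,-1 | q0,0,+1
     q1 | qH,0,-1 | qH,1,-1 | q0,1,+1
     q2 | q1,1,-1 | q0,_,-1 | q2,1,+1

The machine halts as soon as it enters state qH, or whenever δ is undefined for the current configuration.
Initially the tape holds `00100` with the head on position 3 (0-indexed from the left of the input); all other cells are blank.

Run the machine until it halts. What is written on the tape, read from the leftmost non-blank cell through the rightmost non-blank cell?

000001

q0 | __001[0]0   read 0 → write _, move -1, go to q2
q2 | __00[1]_0   read 1 → write _, move -1, go to q0
q0 | __0[0]__0   read 0 → write _, move -1, go to q2
q2 | __[0]___0   read 0 → write 1, move -1, go to q1
q1 | _[_]1___0   read _ → write 1, move +1, go to q0
q0 | _1[1]___0   read 1 → write _, move -1, go to q2
q2 | _[1]____0   read 1 → write _, move -1, go to q0
q0 | [_]_____0   read _ → write 0, move +1, go to q0
q0 | 0[_]____0   read _ → write 0, move +1, go to q0
q0 | 00[_]___0   read _ → write 0, move +1, go to q0
q0 | 000[_]__0   read _ → write 0, move +1, go to q0
q0 | 0000[_]_0   read _ → write 0, move +1, go to q0
q0 | 00000[_]0   read _ → write 0, move +1, go to q0
q0 | 000000[0]   read 0 → write _, move -1, go to q2
q2 | 00000[0]_   read 0 → write 1, move -1, go to q1
q1 | 0000[0]1_   read 0 → write 0, move -1, go to qH
qH | 000[0]01_
The non-blank tape span at halt is 000001.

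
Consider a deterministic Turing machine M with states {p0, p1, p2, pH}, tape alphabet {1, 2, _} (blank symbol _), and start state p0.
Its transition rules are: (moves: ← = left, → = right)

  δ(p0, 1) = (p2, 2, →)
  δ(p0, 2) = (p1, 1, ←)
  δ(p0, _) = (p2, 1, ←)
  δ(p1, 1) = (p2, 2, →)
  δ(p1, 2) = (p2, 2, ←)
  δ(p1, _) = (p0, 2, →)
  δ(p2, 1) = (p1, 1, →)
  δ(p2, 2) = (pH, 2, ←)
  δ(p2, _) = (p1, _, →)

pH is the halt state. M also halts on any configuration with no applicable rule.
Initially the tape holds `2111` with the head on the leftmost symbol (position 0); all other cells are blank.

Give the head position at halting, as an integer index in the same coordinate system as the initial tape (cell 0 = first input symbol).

3

state=p0 head=0 tape=_[2]111__   (p0,2)→(p1,1,←)
state=p1 head=-1 tape=[_]1111__   (p1,_)→(p0,2,→)
state=p0 head=0 tape=2[1]111__   (p0,1)→(p2,2,→)
state=p2 head=1 tape=22[1]11__   (p2,1)→(p1,1,→)
state=p1 head=2 tape=221[1]1__   (p1,1)→(p2,2,→)
state=p2 head=3 tape=2212[1]__   (p2,1)→(p1,1,→)
state=p1 head=4 tape=22121[_]_   (p1,_)→(p0,2,→)
state=p0 head=5 tape=221212[_]   (p0,_)→(p2,1,←)
state=p2 head=4 tape=22121[2]1   (p2,2)→(pH,2,←)
state=pH head=3 tape=2212[1]21
At halt the head is at cell 3.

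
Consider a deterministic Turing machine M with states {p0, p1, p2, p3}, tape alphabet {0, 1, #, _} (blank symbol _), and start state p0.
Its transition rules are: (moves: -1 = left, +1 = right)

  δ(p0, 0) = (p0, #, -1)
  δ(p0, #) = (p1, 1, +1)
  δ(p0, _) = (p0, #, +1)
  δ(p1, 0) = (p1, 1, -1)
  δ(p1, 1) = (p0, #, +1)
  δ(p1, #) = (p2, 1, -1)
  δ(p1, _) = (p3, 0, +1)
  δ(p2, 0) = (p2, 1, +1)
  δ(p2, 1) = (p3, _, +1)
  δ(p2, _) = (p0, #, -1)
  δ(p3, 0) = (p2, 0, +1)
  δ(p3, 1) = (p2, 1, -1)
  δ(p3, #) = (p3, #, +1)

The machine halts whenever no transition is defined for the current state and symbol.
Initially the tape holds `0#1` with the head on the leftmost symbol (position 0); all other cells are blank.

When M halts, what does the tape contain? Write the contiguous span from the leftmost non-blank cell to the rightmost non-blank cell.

#1#11

p0 | __[0]#1   read 0 → write #, move -1, go to p0
p0 | _[_]##1   read _ → write #, move +1, go to p0
p0 | _#[#]#1   read # → write 1, move +1, go to p1
p1 | _#1[#]1   read # → write 1, move -1, go to p2
p2 | _#[1]11   read 1 → write _, move +1, go to p3
p3 | _#_[1]1   read 1 → write 1, move -1, go to p2
p2 | _#[_]11   read _ → write #, move -1, go to p0
p0 | _[#]#11   read # → write 1, move +1, go to p1
p1 | _1[#]11   read # → write 1, move -1, go to p2
p2 | _[1]111   read 1 → write _, move +1, go to p3
p3 | __[1]11   read 1 → write 1, move -1, go to p2
p2 | _[_]111   read _ → write #, move -1, go to p0
p0 | [_]#111   read _ → write #, move +1, go to p0
p0 | #[#]111   read # → write 1, move +1, go to p1
p1 | #1[1]11   read 1 → write #, move +1, go to p0
p0 | #1#[1]1
The non-blank tape span at halt is #1#11.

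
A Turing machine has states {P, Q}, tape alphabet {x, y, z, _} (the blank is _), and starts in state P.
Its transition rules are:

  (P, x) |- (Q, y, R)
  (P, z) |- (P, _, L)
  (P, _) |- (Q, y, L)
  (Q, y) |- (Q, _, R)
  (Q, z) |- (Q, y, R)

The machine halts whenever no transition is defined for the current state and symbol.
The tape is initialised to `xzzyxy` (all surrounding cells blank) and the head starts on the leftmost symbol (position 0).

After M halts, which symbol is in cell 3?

state=P head=0 tape=[x]zzyxy   (P,x)→(Q,y,R)
state=Q head=1 tape=y[z]zyxy   (Q,z)→(Q,y,R)
state=Q head=2 tape=yy[z]yxy   (Q,z)→(Q,y,R)
state=Q head=3 tape=yyy[y]xy   (Q,y)→(Q,_,R)
state=Q head=4 tape=yyy_[x]y
Cell 3 holds _ when M halts.

_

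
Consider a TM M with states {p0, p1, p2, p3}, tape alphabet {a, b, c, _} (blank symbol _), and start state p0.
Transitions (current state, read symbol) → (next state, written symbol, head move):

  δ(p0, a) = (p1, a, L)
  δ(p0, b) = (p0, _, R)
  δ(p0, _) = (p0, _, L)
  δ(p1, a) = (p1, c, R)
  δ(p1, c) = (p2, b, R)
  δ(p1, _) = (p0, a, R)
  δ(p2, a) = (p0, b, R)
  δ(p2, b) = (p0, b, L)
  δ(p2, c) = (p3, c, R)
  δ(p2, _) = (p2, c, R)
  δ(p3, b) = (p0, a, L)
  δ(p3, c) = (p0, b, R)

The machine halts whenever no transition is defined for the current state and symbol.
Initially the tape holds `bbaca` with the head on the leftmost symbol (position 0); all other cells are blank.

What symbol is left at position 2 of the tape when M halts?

state=p0 head=0 tape=[b]baca_   (p0,b)→(p0,_,R)
state=p0 head=1 tape=_[b]aca_   (p0,b)→(p0,_,R)
state=p0 head=2 tape=__[a]ca_   (p0,a)→(p1,a,L)
state=p1 head=1 tape=_[_]aca_   (p1,_)→(p0,a,R)
state=p0 head=2 tape=_a[a]ca_   (p0,a)→(p1,a,L)
state=p1 head=1 tape=_[a]aca_   (p1,a)→(p1,c,R)
state=p1 head=2 tape=_c[a]ca_   (p1,a)→(p1,c,R)
state=p1 head=3 tape=_cc[c]a_   (p1,c)→(p2,b,R)
state=p2 head=4 tape=_ccb[a]_   (p2,a)→(p0,b,R)
state=p0 head=5 tape=_ccbb[_]   (p0,_)→(p0,_,L)
state=p0 head=4 tape=_ccb[b]_   (p0,b)→(p0,_,R)
state=p0 head=5 tape=_ccb_[_]   (p0,_)→(p0,_,L)
state=p0 head=4 tape=_ccb[_]_   (p0,_)→(p0,_,L)
state=p0 head=3 tape=_cc[b]__   (p0,b)→(p0,_,R)
state=p0 head=4 tape=_cc_[_]_   (p0,_)→(p0,_,L)
state=p0 head=3 tape=_cc[_]__   (p0,_)→(p0,_,L)
state=p0 head=2 tape=_c[c]___
Cell 2 holds c when M halts.

c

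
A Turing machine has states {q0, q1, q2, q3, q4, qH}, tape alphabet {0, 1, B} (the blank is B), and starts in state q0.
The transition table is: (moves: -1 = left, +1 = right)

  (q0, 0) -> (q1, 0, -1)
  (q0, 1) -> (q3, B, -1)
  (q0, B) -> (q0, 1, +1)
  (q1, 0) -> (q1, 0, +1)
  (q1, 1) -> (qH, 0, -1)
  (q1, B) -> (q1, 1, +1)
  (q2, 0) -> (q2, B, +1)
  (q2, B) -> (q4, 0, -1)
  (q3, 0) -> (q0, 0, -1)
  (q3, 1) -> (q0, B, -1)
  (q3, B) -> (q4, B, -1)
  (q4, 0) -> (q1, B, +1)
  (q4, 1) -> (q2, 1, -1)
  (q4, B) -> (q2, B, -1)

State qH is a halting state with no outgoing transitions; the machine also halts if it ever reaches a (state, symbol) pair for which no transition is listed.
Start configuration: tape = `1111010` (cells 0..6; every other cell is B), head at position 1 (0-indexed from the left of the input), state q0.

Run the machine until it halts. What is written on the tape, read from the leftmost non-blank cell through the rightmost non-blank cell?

q0 | BBB1[1]11010   read 1 → write B, move -1, go to q3
q3 | BBB[1]B11010   read 1 → write B, move -1, go to q0
q0 | BB[B]BB11010   read B → write 1, move +1, go to q0
q0 | BB1[B]B11010   read B → write 1, move +1, go to q0
q0 | BB11[B]11010   read B → write 1, move +1, go to q0
q0 | BB111[1]1010   read 1 → write B, move -1, go to q3
q3 | BB11[1]B1010   read 1 → write B, move -1, go to q0
q0 | BB1[1]BB1010   read 1 → write B, move -1, go to q3
q3 | BB[1]BBB1010   read 1 → write B, move -1, go to q0
q0 | B[B]BBBB1010   read B → write 1, move +1, go to q0
q0 | B1[B]BBB1010   read B → write 1, move +1, go to q0
q0 | B11[B]BB1010   read B → write 1, move +1, go to q0
q0 | B111[B]B1010   read B → write 1, move +1, go to q0
q0 | B1111[B]1010   read B → write 1, move +1, go to q0
q0 | B11111[1]010   read 1 → write B, move -1, go to q3
q3 | B1111[1]B010   read 1 → write B, move -1, go to q0
q0 | B111[1]BB010   read 1 → write B, move -1, go to q3
q3 | B11[1]BBB010   read 1 → write B, move -1, go to q0
q0 | B1[1]BBBB010   read 1 → write B, move -1, go to q3
q3 | B[1]BBBBB010   read 1 → write B, move -1, go to q0
q0 | [B]BBBBBB010   read B → write 1, move +1, go to q0
q0 | 1[B]BBBBB010   read B → write 1, move +1, go to q0
q0 | 11[B]BBBB010   read B → write 1, move +1, go to q0
q0 | 111[B]BBB010   read B → write 1, move +1, go to q0
q0 | 1111[B]BB010   read B → write 1, move +1, go to q0
q0 | 11111[B]B010   read B → write 1, move +1, go to q0
q0 | 111111[B]010   read B → write 1, move +1, go to q0
q0 | 1111111[0]10   read 0 → write 0, move -1, go to q1
q1 | 111111[1]010   read 1 → write 0, move -1, go to qH
qH | 11111[1]0010
The non-blank tape span at halt is 1111110010.

1111110010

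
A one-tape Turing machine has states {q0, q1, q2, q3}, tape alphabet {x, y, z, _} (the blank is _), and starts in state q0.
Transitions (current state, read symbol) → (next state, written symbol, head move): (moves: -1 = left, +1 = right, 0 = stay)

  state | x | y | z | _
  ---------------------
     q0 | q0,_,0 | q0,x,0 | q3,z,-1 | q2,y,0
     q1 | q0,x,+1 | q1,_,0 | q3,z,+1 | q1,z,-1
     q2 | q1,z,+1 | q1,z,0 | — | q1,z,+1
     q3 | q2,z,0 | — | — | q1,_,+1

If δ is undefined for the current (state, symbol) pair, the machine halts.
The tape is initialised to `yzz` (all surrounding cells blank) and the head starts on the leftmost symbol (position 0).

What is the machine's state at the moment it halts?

q3

state=q0 head=0 tape=[y]zz   (q0,y)→(q0,x,0)
state=q0 head=0 tape=[x]zz   (q0,x)→(q0,_,0)
state=q0 head=0 tape=[_]zz   (q0,_)→(q2,y,0)
state=q2 head=0 tape=[y]zz   (q2,y)→(q1,z,0)
state=q1 head=0 tape=[z]zz   (q1,z)→(q3,z,+1)
state=q3 head=1 tape=z[z]z
No transition is defined for (q3, z); M halts in state q3.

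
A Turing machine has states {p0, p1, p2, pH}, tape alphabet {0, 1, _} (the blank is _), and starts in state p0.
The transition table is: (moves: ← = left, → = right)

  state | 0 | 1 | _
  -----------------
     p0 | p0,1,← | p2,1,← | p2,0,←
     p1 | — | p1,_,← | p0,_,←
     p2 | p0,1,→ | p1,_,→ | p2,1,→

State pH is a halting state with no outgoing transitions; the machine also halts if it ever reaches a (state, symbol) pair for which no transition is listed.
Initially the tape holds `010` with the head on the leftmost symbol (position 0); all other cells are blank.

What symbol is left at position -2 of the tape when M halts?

0

state=p0 head=0 tape=___[0]10   (p0,0)→(p0,1,←)
state=p0 head=-1 tape=__[_]110   (p0,_)→(p2,0,←)
state=p2 head=-2 tape=_[_]0110   (p2,_)→(p2,1,→)
state=p2 head=-1 tape=_1[0]110   (p2,0)→(p0,1,→)
state=p0 head=0 tape=_11[1]10   (p0,1)→(p2,1,←)
state=p2 head=-1 tape=_1[1]110   (p2,1)→(p1,_,→)
state=p1 head=0 tape=_1_[1]10   (p1,1)→(p1,_,←)
state=p1 head=-1 tape=_1[_]_10   (p1,_)→(p0,_,←)
state=p0 head=-2 tape=_[1]__10   (p0,1)→(p2,1,←)
state=p2 head=-3 tape=[_]1__10   (p2,_)→(p2,1,→)
state=p2 head=-2 tape=1[1]__10   (p2,1)→(p1,_,→)
state=p1 head=-1 tape=1_[_]_10   (p1,_)→(p0,_,←)
state=p0 head=-2 tape=1[_]__10   (p0,_)→(p2,0,←)
state=p2 head=-3 tape=[1]0__10   (p2,1)→(p1,_,→)
state=p1 head=-2 tape=_[0]__10
Cell -2 holds 0 when M halts.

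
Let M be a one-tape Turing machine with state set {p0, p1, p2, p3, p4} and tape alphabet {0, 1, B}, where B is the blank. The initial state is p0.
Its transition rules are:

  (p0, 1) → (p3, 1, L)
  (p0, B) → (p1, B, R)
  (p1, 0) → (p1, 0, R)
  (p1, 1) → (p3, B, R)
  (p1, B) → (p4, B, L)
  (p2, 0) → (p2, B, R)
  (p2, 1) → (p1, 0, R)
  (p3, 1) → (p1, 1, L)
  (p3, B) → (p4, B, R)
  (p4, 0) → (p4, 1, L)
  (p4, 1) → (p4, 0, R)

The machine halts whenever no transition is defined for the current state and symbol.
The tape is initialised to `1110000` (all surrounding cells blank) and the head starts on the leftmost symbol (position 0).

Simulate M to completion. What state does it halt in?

p4

p0 | B[1]110000   read 1 → write 1, move L, go to p3
p3 | [B]1110000   read B → write B, move R, go to p4
p4 | B[1]110000   read 1 → write 0, move R, go to p4
p4 | B0[1]10000   read 1 → write 0, move R, go to p4
p4 | B00[1]0000   read 1 → write 0, move R, go to p4
p4 | B000[0]000   read 0 → write 1, move L, go to p4
p4 | B00[0]1000   read 0 → write 1, move L, go to p4
p4 | B0[0]11000   read 0 → write 1, move L, go to p4
p4 | B[0]111000   read 0 → write 1, move L, go to p4
p4 | [B]1111000
No transition is defined for (p4, B); M halts in state p4.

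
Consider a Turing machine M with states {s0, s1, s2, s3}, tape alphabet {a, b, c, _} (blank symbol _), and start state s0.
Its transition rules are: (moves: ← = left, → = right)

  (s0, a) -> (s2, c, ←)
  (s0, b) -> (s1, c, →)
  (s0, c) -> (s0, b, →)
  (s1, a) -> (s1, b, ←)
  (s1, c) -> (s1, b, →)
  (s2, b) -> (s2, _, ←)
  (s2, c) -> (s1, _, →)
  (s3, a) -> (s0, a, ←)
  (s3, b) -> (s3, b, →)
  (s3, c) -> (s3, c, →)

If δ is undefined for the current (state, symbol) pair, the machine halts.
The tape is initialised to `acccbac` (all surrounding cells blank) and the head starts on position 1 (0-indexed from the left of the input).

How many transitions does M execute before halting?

s0 | a[c]ccbac   read c → write b, move →, go to s0
s0 | ab[c]cbac   read c → write b, move →, go to s0
s0 | abb[c]bac   read c → write b, move →, go to s0
s0 | abbb[b]ac   read b → write c, move →, go to s1
s1 | abbbc[a]c   read a → write b, move ←, go to s1
s1 | abbb[c]bc   read c → write b, move →, go to s1
s1 | abbbb[b]c
M halts after 6 transitions.

6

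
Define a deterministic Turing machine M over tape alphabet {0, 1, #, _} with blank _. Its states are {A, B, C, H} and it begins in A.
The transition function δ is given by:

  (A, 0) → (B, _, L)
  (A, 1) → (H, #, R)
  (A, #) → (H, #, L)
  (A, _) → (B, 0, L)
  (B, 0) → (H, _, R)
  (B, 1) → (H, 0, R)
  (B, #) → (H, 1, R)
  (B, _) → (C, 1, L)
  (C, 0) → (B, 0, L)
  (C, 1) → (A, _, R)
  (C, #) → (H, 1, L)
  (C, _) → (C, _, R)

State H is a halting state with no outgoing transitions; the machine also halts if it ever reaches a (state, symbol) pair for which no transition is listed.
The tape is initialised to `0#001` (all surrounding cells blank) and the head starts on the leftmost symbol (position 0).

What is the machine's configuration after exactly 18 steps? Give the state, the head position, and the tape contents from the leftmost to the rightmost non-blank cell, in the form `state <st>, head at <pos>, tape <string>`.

A | __[0]#001   read 0 → write _, move L, go to B
B | _[_]_#001   read _ → write 1, move L, go to C
C | [_]1_#001   read _ → write _, move R, go to C
C | _[1]_#001   read 1 → write _, move R, go to A
A | __[_]#001   read _ → write 0, move L, go to B
B | _[_]0#001   read _ → write 1, move L, go to C
C | [_]10#001   read _ → write _, move R, go to C
C | _[1]0#001   read 1 → write _, move R, go to A
A | __[0]#001   read 0 → write _, move L, go to B
B | _[_]_#001   read _ → write 1, move L, go to C
C | [_]1_#001   read _ → write _, move R, go to C
C | _[1]_#001   read 1 → write _, move R, go to A
A | __[_]#001   read _ → write 0, move L, go to B
B | _[_]0#001   read _ → write 1, move L, go to C
C | [_]10#001   read _ → write _, move R, go to C
C | _[1]0#001   read 1 → write _, move R, go to A
A | __[0]#001   read 0 → write _, move L, go to B
B | _[_]_#001   read _ → write 1, move L, go to C
C | [_]1_#001
After 18 steps: state C, head at -2, tape 1_#001.

state C, head at -2, tape 1_#001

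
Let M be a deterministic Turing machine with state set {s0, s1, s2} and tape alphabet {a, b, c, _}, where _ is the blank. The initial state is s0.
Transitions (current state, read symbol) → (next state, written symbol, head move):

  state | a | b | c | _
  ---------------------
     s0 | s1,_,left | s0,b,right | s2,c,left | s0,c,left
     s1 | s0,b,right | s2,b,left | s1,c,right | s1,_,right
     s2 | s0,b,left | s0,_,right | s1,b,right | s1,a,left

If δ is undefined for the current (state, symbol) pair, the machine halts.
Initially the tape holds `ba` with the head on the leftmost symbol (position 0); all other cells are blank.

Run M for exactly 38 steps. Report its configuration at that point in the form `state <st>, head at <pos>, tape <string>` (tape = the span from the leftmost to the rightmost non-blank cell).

state=s0 head=0 tape=___[b]a   (s0,b)→(s0,b,right)
state=s0 head=1 tape=___b[a]   (s0,a)→(s1,_,left)
state=s1 head=0 tape=___[b]_   (s1,b)→(s2,b,left)
state=s2 head=-1 tape=__[_]b_   (s2,_)→(s1,a,left)
state=s1 head=-2 tape=_[_]ab_   (s1,_)→(s1,_,right)
state=s1 head=-1 tape=__[a]b_   (s1,a)→(s0,b,right)
state=s0 head=0 tape=__b[b]_   (s0,b)→(s0,b,right)
state=s0 head=1 tape=__bb[_]   (s0,_)→(s0,c,left)
state=s0 head=0 tape=__b[b]c   (s0,b)→(s0,b,right)
state=s0 head=1 tape=__bb[c]   (s0,c)→(s2,c,left)
state=s2 head=0 tape=__b[b]c   (s2,b)→(s0,_,right)
state=s0 head=1 tape=__b_[c]   (s0,c)→(s2,c,left)
state=s2 head=0 tape=__b[_]c   (s2,_)→(s1,a,left)
state=s1 head=-1 tape=__[b]ac   (s1,b)→(s2,b,left)
state=s2 head=-2 tape=_[_]bac   (s2,_)→(s1,a,left)
state=s1 head=-3 tape=[_]abac   (s1,_)→(s1,_,right)
state=s1 head=-2 tape=_[a]bac   (s1,a)→(s0,b,right)
state=s0 head=-1 tape=_b[b]ac   (s0,b)→(s0,b,right)
state=s0 head=0 tape=_bb[a]c   (s0,a)→(s1,_,left)
state=s1 head=-1 tape=_b[b]_c   (s1,b)→(s2,b,left)
state=s2 head=-2 tape=_[b]b_c   (s2,b)→(s0,_,right)
state=s0 head=-1 tape=__[b]_c   (s0,b)→(s0,b,right)
state=s0 head=0 tape=__b[_]c   (s0,_)→(s0,c,left)
state=s0 head=-1 tape=__[b]cc   (s0,b)→(s0,b,right)
state=s0 head=0 tape=__b[c]c   (s0,c)→(s2,c,left)
state=s2 head=-1 tape=__[b]cc   (s2,b)→(s0,_,right)
state=s0 head=0 tape=___[c]c   (s0,c)→(s2,c,left)
state=s2 head=-1 tape=__[_]cc   (s2,_)→(s1,a,left)
state=s1 head=-2 tape=_[_]acc   (s1,_)→(s1,_,right)
state=s1 head=-1 tape=__[a]cc   (s1,a)→(s0,b,right)
state=s0 head=0 tape=__b[c]c   (s0,c)→(s2,c,left)
state=s2 head=-1 tape=__[b]cc   (s2,b)→(s0,_,right)
state=s0 head=0 tape=___[c]c   (s0,c)→(s2,c,left)
state=s2 head=-1 tape=__[_]cc   (s2,_)→(s1,a,left)
state=s1 head=-2 tape=_[_]acc   (s1,_)→(s1,_,right)
state=s1 head=-1 tape=__[a]cc   (s1,a)→(s0,b,right)
state=s0 head=0 tape=__b[c]c   (s0,c)→(s2,c,left)
state=s2 head=-1 tape=__[b]cc   (s2,b)→(s0,_,right)
state=s0 head=0 tape=___[c]c
After 38 steps: state s0, head at 0, tape cc.

state s0, head at 0, tape cc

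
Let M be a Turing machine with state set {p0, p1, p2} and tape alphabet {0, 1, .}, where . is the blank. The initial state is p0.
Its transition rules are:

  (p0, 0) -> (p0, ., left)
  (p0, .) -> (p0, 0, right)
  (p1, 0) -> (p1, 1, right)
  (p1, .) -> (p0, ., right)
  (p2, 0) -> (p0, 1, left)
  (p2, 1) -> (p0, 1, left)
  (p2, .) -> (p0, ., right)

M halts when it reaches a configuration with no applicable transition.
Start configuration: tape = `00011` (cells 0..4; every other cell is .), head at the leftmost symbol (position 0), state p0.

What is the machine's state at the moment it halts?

p0

state=p0 head=0 tape=...[0]0011   (p0,0)→(p0,.,left)
state=p0 head=-1 tape=..[.].0011   (p0,.)→(p0,0,right)
state=p0 head=0 tape=..0[.]0011   (p0,.)→(p0,0,right)
state=p0 head=1 tape=..00[0]011   (p0,0)→(p0,.,left)
state=p0 head=0 tape=..0[0].011   (p0,0)→(p0,.,left)
state=p0 head=-1 tape=..[0]..011   (p0,0)→(p0,.,left)
state=p0 head=-2 tape=.[.]...011   (p0,.)→(p0,0,right)
state=p0 head=-1 tape=.0[.]..011   (p0,.)→(p0,0,right)
state=p0 head=0 tape=.00[.].011   (p0,.)→(p0,0,right)
state=p0 head=1 tape=.000[.]011   (p0,.)→(p0,0,right)
state=p0 head=2 tape=.0000[0]11   (p0,0)→(p0,.,left)
state=p0 head=1 tape=.000[0].11   (p0,0)→(p0,.,left)
state=p0 head=0 tape=.00[0]..11   (p0,0)→(p0,.,left)
state=p0 head=-1 tape=.0[0]...11   (p0,0)→(p0,.,left)
state=p0 head=-2 tape=.[0]....11   (p0,0)→(p0,.,left)
state=p0 head=-3 tape=[.].....11   (p0,.)→(p0,0,right)
state=p0 head=-2 tape=0[.]....11   (p0,.)→(p0,0,right)
state=p0 head=-1 tape=00[.]...11   (p0,.)→(p0,0,right)
state=p0 head=0 tape=000[.]..11   (p0,.)→(p0,0,right)
state=p0 head=1 tape=0000[.].11   (p0,.)→(p0,0,right)
state=p0 head=2 tape=00000[.]11   (p0,.)→(p0,0,right)
state=p0 head=3 tape=000000[1]1
No transition is defined for (p0, 1); M halts in state p0.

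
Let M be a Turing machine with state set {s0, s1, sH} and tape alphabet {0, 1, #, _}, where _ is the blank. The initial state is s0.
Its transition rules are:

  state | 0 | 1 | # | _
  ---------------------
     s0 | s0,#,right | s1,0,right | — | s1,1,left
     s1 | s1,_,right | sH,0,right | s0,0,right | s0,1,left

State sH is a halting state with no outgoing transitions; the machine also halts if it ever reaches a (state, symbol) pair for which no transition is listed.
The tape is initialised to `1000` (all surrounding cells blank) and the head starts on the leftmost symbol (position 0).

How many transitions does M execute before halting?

10

state=s0 head=0 tape=[1]000_   (s0,1)→(s1,0,right)
state=s1 head=1 tape=0[0]00_   (s1,0)→(s1,_,right)
state=s1 head=2 tape=0_[0]0_   (s1,0)→(s1,_,right)
state=s1 head=3 tape=0__[0]_   (s1,0)→(s1,_,right)
state=s1 head=4 tape=0___[_]   (s1,_)→(s0,1,left)
state=s0 head=3 tape=0__[_]1   (s0,_)→(s1,1,left)
state=s1 head=2 tape=0_[_]11   (s1,_)→(s0,1,left)
state=s0 head=1 tape=0[_]111   (s0,_)→(s1,1,left)
state=s1 head=0 tape=[0]1111   (s1,0)→(s1,_,right)
state=s1 head=1 tape=_[1]111   (s1,1)→(sH,0,right)
state=sH head=2 tape=_0[1]11
M halts after 10 transitions.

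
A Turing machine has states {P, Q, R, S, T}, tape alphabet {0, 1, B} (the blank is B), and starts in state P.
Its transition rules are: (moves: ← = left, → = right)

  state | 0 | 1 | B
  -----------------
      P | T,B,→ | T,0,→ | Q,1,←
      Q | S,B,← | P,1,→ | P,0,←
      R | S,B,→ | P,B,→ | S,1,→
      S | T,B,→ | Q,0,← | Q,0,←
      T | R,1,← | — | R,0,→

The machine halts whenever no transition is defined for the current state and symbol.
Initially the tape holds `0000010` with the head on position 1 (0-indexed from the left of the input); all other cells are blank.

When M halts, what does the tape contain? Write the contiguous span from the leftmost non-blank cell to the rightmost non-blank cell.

0111B10

P | 0[0]00010   read 0 → write B, move →, go to T
T | 0B[0]0010   read 0 → write 1, move ←, go to R
R | 0[B]10010   read B → write 1, move →, go to S
S | 01[1]0010   read 1 → write 0, move ←, go to Q
Q | 0[1]00010   read 1 → write 1, move →, go to P
P | 01[0]0010   read 0 → write B, move →, go to T
T | 01B[0]010   read 0 → write 1, move ←, go to R
R | 01[B]1010   read B → write 1, move →, go to S
S | 011[1]010   read 1 → write 0, move ←, go to Q
Q | 01[1]0010   read 1 → write 1, move →, go to P
P | 011[0]010   read 0 → write B, move →, go to T
T | 011B[0]10   read 0 → write 1, move ←, go to R
R | 011[B]110   read B → write 1, move →, go to S
S | 0111[1]10   read 1 → write 0, move ←, go to Q
Q | 011[1]010   read 1 → write 1, move →, go to P
P | 0111[0]10   read 0 → write B, move →, go to T
T | 0111B[1]0
The non-blank tape span at halt is 0111B10.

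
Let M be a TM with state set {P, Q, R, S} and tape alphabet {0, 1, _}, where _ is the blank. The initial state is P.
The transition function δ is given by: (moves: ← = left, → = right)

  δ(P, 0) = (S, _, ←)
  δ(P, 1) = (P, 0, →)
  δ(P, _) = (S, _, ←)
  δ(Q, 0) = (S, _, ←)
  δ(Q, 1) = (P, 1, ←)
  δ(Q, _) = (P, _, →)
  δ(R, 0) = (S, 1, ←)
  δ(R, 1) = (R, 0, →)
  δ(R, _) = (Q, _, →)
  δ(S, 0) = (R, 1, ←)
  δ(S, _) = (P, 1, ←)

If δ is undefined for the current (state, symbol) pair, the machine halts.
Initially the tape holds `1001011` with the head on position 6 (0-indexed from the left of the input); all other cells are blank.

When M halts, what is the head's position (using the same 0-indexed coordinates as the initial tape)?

state=P head=6 tape=100101[1]___   (P,1)→(P,0,→)
state=P head=7 tape=1001010[_]__   (P,_)→(S,_,←)
state=S head=6 tape=100101[0]___   (S,0)→(R,1,←)
state=R head=5 tape=10010[1]1___   (R,1)→(R,0,→)
state=R head=6 tape=100100[1]___   (R,1)→(R,0,→)
state=R head=7 tape=1001000[_]__   (R,_)→(Q,_,→)
state=Q head=8 tape=1001000_[_]_   (Q,_)→(P,_,→)
state=P head=9 tape=1001000__[_]   (P,_)→(S,_,←)
state=S head=8 tape=1001000_[_]_   (S,_)→(P,1,←)
state=P head=7 tape=1001000[_]1_   (P,_)→(S,_,←)
state=S head=6 tape=100100[0]_1_   (S,0)→(R,1,←)
state=R head=5 tape=10010[0]1_1_   (R,0)→(S,1,←)
state=S head=4 tape=1001[0]11_1_   (S,0)→(R,1,←)
state=R head=3 tape=100[1]111_1_   (R,1)→(R,0,→)
state=R head=4 tape=1000[1]11_1_   (R,1)→(R,0,→)
state=R head=5 tape=10000[1]1_1_   (R,1)→(R,0,→)
state=R head=6 tape=100000[1]_1_   (R,1)→(R,0,→)
state=R head=7 tape=1000000[_]1_   (R,_)→(Q,_,→)
state=Q head=8 tape=1000000_[1]_   (Q,1)→(P,1,←)
state=P head=7 tape=1000000[_]1_   (P,_)→(S,_,←)
state=S head=6 tape=100000[0]_1_   (S,0)→(R,1,←)
state=R head=5 tape=10000[0]1_1_   (R,0)→(S,1,←)
state=S head=4 tape=1000[0]11_1_   (S,0)→(R,1,←)
state=R head=3 tape=100[0]111_1_   (R,0)→(S,1,←)
state=S head=2 tape=10[0]1111_1_   (S,0)→(R,1,←)
state=R head=1 tape=1[0]11111_1_   (R,0)→(S,1,←)
state=S head=0 tape=[1]111111_1_
At halt the head is at cell 0.

0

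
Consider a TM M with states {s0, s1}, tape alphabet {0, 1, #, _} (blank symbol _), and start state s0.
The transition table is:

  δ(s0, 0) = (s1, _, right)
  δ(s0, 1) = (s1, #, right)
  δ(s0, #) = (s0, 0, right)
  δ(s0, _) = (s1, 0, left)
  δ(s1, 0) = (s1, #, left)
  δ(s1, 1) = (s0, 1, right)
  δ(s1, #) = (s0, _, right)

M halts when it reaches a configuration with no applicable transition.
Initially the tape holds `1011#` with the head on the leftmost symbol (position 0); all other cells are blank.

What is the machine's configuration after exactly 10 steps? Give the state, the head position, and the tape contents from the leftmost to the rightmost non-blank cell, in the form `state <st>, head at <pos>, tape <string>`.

state=s0 head=0 tape=[1]011#_   (s0,1)→(s1,#,right)
state=s1 head=1 tape=#[0]11#_   (s1,0)→(s1,#,left)
state=s1 head=0 tape=[#]#11#_   (s1,#)→(s0,_,right)
state=s0 head=1 tape=_[#]11#_   (s0,#)→(s0,0,right)
state=s0 head=2 tape=_0[1]1#_   (s0,1)→(s1,#,right)
state=s1 head=3 tape=_0#[1]#_   (s1,1)→(s0,1,right)
state=s0 head=4 tape=_0#1[#]_   (s0,#)→(s0,0,right)
state=s0 head=5 tape=_0#10[_]   (s0,_)→(s1,0,left)
state=s1 head=4 tape=_0#1[0]0   (s1,0)→(s1,#,left)
state=s1 head=3 tape=_0#[1]#0   (s1,1)→(s0,1,right)
state=s0 head=4 tape=_0#1[#]0
After 10 steps: state s0, head at 4, tape 0#1#0.

state s0, head at 4, tape 0#1#0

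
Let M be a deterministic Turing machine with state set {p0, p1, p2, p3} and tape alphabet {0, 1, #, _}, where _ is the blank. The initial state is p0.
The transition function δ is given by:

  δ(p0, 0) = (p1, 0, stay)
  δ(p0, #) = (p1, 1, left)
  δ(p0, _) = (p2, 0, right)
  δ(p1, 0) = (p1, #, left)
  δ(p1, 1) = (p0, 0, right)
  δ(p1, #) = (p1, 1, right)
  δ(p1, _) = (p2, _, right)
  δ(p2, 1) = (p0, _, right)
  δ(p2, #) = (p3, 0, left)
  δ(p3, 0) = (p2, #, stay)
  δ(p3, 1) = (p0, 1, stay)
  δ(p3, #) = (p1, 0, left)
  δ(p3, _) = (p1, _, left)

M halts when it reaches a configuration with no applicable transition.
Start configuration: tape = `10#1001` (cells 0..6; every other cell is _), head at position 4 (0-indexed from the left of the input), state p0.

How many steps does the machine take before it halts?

state=p0 head=4 tape=__10#1[0]01   (p0,0)→(p1,0,stay)
state=p1 head=4 tape=__10#1[0]01   (p1,0)→(p1,#,left)
state=p1 head=3 tape=__10#[1]#01   (p1,1)→(p0,0,right)
state=p0 head=4 tape=__10#0[#]01   (p0,#)→(p1,1,left)
state=p1 head=3 tape=__10#[0]101   (p1,0)→(p1,#,left)
state=p1 head=2 tape=__10[#]#101   (p1,#)→(p1,1,right)
state=p1 head=3 tape=__101[#]101   (p1,#)→(p1,1,right)
state=p1 head=4 tape=__1011[1]01   (p1,1)→(p0,0,right)
state=p0 head=5 tape=__10110[0]1   (p0,0)→(p1,0,stay)
state=p1 head=5 tape=__10110[0]1   (p1,0)→(p1,#,left)
state=p1 head=4 tape=__1011[0]#1   (p1,0)→(p1,#,left)
state=p1 head=3 tape=__101[1]##1   (p1,1)→(p0,0,right)
state=p0 head=4 tape=__1010[#]#1   (p0,#)→(p1,1,left)
state=p1 head=3 tape=__101[0]1#1   (p1,0)→(p1,#,left)
state=p1 head=2 tape=__10[1]#1#1   (p1,1)→(p0,0,right)
state=p0 head=3 tape=__100[#]1#1   (p0,#)→(p1,1,left)
state=p1 head=2 tape=__10[0]11#1   (p1,0)→(p1,#,left)
state=p1 head=1 tape=__1[0]#11#1   (p1,0)→(p1,#,left)
state=p1 head=0 tape=__[1]##11#1   (p1,1)→(p0,0,right)
state=p0 head=1 tape=__0[#]#11#1   (p0,#)→(p1,1,left)
state=p1 head=0 tape=__[0]1#11#1   (p1,0)→(p1,#,left)
state=p1 head=-1 tape=_[_]#1#11#1   (p1,_)→(p2,_,right)
state=p2 head=0 tape=__[#]1#11#1   (p2,#)→(p3,0,left)
state=p3 head=-1 tape=_[_]01#11#1   (p3,_)→(p1,_,left)
state=p1 head=-2 tape=[_]_01#11#1   (p1,_)→(p2,_,right)
state=p2 head=-1 tape=_[_]01#11#1
M halts after 25 transitions.

25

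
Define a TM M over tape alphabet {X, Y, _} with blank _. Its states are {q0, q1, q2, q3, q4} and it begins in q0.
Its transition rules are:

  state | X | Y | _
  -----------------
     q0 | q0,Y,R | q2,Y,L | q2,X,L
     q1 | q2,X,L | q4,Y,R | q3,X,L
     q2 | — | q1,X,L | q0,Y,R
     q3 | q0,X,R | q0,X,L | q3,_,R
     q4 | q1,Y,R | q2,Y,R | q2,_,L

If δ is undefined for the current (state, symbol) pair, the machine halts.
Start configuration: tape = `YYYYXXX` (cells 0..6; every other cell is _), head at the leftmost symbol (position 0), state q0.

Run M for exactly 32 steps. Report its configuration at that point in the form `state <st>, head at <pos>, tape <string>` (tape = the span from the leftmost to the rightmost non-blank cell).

state q4, head at 4, tape YYYYYYYXXX

state=q0 head=0 tape=___[Y]YYYXXX   (q0,Y)→(q2,Y,L)
state=q2 head=-1 tape=__[_]YYYYXXX   (q2,_)→(q0,Y,R)
state=q0 head=0 tape=__Y[Y]YYYXXX   (q0,Y)→(q2,Y,L)
state=q2 head=-1 tape=__[Y]YYYYXXX   (q2,Y)→(q1,X,L)
state=q1 head=-2 tape=_[_]XYYYYXXX   (q1,_)→(q3,X,L)
state=q3 head=-3 tape=[_]XXYYYYXXX   (q3,_)→(q3,_,R)
state=q3 head=-2 tape=_[X]XYYYYXXX   (q3,X)→(q0,X,R)
state=q0 head=-1 tape=_X[X]YYYYXXX   (q0,X)→(q0,Y,R)
state=q0 head=0 tape=_XY[Y]YYYXXX   (q0,Y)→(q2,Y,L)
state=q2 head=-1 tape=_X[Y]YYYYXXX   (q2,Y)→(q1,X,L)
state=q1 head=-2 tape=_[X]XYYYYXXX   (q1,X)→(q2,X,L)
state=q2 head=-3 tape=[_]XXYYYYXXX   (q2,_)→(q0,Y,R)
state=q0 head=-2 tape=Y[X]XYYYYXXX   (q0,X)→(q0,Y,R)
state=q0 head=-1 tape=YY[X]YYYYXXX   (q0,X)→(q0,Y,R)
state=q0 head=0 tape=YYY[Y]YYYXXX   (q0,Y)→(q2,Y,L)
state=q2 head=-1 tape=YY[Y]YYYYXXX   (q2,Y)→(q1,X,L)
state=q1 head=-2 tape=Y[Y]XYYYYXXX   (q1,Y)→(q4,Y,R)
state=q4 head=-1 tape=YY[X]YYYYXXX   (q4,X)→(q1,Y,R)
state=q1 head=0 tape=YYY[Y]YYYXXX   (q1,Y)→(q4,Y,R)
state=q4 head=1 tape=YYYY[Y]YYXXX   (q4,Y)→(q2,Y,R)
state=q2 head=2 tape=YYYYY[Y]YXXX   (q2,Y)→(q1,X,L)
state=q1 head=1 tape=YYYY[Y]XYXXX   (q1,Y)→(q4,Y,R)
state=q4 head=2 tape=YYYYY[X]YXXX   (q4,X)→(q1,Y,R)
state=q1 head=3 tape=YYYYYY[Y]XXX   (q1,Y)→(q4,Y,R)
state=q4 head=4 tape=YYYYYYY[X]XX   (q4,X)→(q1,Y,R)
state=q1 head=5 tape=YYYYYYYY[X]X   (q1,X)→(q2,X,L)
state=q2 head=4 tape=YYYYYYY[Y]XX   (q2,Y)→(q1,X,L)
state=q1 head=3 tape=YYYYYY[Y]XXX   (q1,Y)→(q4,Y,R)
state=q4 head=4 tape=YYYYYYY[X]XX   (q4,X)→(q1,Y,R)
state=q1 head=5 tape=YYYYYYYY[X]X   (q1,X)→(q2,X,L)
state=q2 head=4 tape=YYYYYYY[Y]XX   (q2,Y)→(q1,X,L)
state=q1 head=3 tape=YYYYYY[Y]XXX   (q1,Y)→(q4,Y,R)
state=q4 head=4 tape=YYYYYYY[X]XX
After 32 steps: state q4, head at 4, tape YYYYYYYXXX.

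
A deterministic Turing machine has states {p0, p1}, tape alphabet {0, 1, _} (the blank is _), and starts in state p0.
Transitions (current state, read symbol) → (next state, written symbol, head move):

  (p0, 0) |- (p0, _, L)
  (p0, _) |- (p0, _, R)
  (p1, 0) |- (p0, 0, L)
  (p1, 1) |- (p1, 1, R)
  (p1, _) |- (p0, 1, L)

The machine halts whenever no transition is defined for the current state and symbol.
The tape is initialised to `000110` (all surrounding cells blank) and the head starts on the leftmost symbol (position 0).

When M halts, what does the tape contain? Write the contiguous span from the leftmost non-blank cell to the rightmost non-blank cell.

p0 | _[0]00110   read 0 → write _, move L, go to p0
p0 | [_]_00110   read _ → write _, move R, go to p0
p0 | _[_]00110   read _ → write _, move R, go to p0
p0 | __[0]0110   read 0 → write _, move L, go to p0
p0 | _[_]_0110   read _ → write _, move R, go to p0
p0 | __[_]0110   read _ → write _, move R, go to p0
p0 | ___[0]110   read 0 → write _, move L, go to p0
p0 | __[_]_110   read _ → write _, move R, go to p0
p0 | ___[_]110   read _ → write _, move R, go to p0
p0 | ____[1]10
The non-blank tape span at halt is 110.

110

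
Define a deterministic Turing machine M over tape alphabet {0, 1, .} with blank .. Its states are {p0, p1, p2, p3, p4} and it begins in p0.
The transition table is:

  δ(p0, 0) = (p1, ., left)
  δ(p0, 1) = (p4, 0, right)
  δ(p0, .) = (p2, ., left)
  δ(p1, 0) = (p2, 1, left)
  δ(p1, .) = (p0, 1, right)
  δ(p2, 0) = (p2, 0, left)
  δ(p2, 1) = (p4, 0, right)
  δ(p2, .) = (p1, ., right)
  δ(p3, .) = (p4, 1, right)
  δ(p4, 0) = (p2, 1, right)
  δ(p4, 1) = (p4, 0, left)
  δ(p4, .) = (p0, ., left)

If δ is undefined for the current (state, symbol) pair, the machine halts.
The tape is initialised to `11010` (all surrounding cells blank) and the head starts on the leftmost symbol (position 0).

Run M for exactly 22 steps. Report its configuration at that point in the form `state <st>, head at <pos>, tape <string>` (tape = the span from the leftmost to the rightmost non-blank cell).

state=p0 head=0 tape=[1]1010...   (p0,1)→(p4,0,right)
state=p4 head=1 tape=0[1]010...   (p4,1)→(p4,0,left)
state=p4 head=0 tape=[0]0010...   (p4,0)→(p2,1,right)
state=p2 head=1 tape=1[0]010...   (p2,0)→(p2,0,left)
state=p2 head=0 tape=[1]0010...   (p2,1)→(p4,0,right)
state=p4 head=1 tape=0[0]010...   (p4,0)→(p2,1,right)
state=p2 head=2 tape=01[0]10...   (p2,0)→(p2,0,left)
state=p2 head=1 tape=0[1]010...   (p2,1)→(p4,0,right)
state=p4 head=2 tape=00[0]10...   (p4,0)→(p2,1,right)
state=p2 head=3 tape=001[1]0...   (p2,1)→(p4,0,right)
state=p4 head=4 tape=0010[0]...   (p4,0)→(p2,1,right)
state=p2 head=5 tape=00101[.]..   (p2,.)→(p1,.,right)
state=p1 head=6 tape=00101.[.].   (p1,.)→(p0,1,right)
state=p0 head=7 tape=00101.1[.]   (p0,.)→(p2,.,left)
state=p2 head=6 tape=00101.[1].   (p2,1)→(p4,0,right)
state=p4 head=7 tape=00101.0[.]   (p4,.)→(p0,.,left)
state=p0 head=6 tape=00101.[0].   (p0,0)→(p1,.,left)
state=p1 head=5 tape=00101[.]..   (p1,.)→(p0,1,right)
state=p0 head=6 tape=001011[.].   (p0,.)→(p2,.,left)
state=p2 head=5 tape=00101[1]..   (p2,1)→(p4,0,right)
state=p4 head=6 tape=001010[.].   (p4,.)→(p0,.,left)
state=p0 head=5 tape=00101[0]..   (p0,0)→(p1,.,left)
state=p1 head=4 tape=0010[1]...
After 22 steps: state p1, head at 4, tape 00101.

state p1, head at 4, tape 00101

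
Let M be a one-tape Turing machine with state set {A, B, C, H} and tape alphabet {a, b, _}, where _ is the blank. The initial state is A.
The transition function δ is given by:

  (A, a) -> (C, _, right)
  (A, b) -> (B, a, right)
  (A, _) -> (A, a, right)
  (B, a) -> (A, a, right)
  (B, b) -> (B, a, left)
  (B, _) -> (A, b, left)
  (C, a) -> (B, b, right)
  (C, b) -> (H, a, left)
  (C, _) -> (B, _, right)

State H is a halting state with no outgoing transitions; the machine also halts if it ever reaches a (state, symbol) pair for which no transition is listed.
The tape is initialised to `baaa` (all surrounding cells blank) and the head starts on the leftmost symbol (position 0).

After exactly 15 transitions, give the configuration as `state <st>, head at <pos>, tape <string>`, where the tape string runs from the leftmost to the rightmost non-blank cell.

state C, head at 7, tape aa_a_a_b

state=A head=0 tape=[b]aaa____   (A,b)→(B,a,right)
state=B head=1 tape=a[a]aa____   (B,a)→(A,a,right)
state=A head=2 tape=aa[a]a____   (A,a)→(C,_,right)
state=C head=3 tape=aa_[a]____   (C,a)→(B,b,right)
state=B head=4 tape=aa_b[_]___   (B,_)→(A,b,left)
state=A head=3 tape=aa_[b]b___   (A,b)→(B,a,right)
state=B head=4 tape=aa_a[b]___   (B,b)→(B,a,left)
state=B head=3 tape=aa_[a]a___   (B,a)→(A,a,right)
state=A head=4 tape=aa_a[a]___   (A,a)→(C,_,right)
state=C head=5 tape=aa_a_[_]__   (C,_)→(B,_,right)
state=B head=6 tape=aa_a__[_]_   (B,_)→(A,b,left)
state=A head=5 tape=aa_a_[_]b_   (A,_)→(A,a,right)
state=A head=6 tape=aa_a_a[b]_   (A,b)→(B,a,right)
state=B head=7 tape=aa_a_aa[_]   (B,_)→(A,b,left)
state=A head=6 tape=aa_a_a[a]b   (A,a)→(C,_,right)
state=C head=7 tape=aa_a_a_[b]
After 15 steps: state C, head at 7, tape aa_a_a_b.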